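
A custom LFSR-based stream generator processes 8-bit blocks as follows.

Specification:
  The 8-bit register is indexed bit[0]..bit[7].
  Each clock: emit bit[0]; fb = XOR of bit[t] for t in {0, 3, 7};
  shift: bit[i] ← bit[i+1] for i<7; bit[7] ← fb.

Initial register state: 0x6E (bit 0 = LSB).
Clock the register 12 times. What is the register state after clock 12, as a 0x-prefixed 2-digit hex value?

reg_0 = 0x6E
clock 1: out=0, reg = 0xB7
clock 2: out=1, reg = 0x5B
clock 3: out=1, reg = 0x2D
clock 4: out=1, reg = 0x16
clock 5: out=0, reg = 0x0B
clock 6: out=1, reg = 0x05
clock 7: out=1, reg = 0x82
clock 8: out=0, reg = 0xC1
clock 9: out=1, reg = 0x60
clock 10: out=0, reg = 0x30
clock 11: out=0, reg = 0x18
clock 12: out=0, reg = 0x8C

0x8C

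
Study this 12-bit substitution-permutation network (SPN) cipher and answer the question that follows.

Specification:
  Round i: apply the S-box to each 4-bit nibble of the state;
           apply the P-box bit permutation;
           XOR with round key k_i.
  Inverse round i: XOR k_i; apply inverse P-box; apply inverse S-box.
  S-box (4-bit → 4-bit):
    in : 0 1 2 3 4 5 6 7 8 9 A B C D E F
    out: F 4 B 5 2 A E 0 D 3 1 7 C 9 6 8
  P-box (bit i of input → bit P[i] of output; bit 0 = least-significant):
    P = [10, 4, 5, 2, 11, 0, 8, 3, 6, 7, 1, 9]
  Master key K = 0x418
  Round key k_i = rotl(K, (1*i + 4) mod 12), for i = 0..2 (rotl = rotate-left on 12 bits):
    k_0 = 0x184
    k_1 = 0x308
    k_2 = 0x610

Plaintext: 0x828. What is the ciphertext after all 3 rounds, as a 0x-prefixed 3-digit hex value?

s_0 = plaintext = 0x828
s_1 = Round(s_0, k_0) = 0xFEB
s_2 = Round(s_1, k_1) = 0x439
s_3 = Round(s_2, k_2) = 0xB80

0xB80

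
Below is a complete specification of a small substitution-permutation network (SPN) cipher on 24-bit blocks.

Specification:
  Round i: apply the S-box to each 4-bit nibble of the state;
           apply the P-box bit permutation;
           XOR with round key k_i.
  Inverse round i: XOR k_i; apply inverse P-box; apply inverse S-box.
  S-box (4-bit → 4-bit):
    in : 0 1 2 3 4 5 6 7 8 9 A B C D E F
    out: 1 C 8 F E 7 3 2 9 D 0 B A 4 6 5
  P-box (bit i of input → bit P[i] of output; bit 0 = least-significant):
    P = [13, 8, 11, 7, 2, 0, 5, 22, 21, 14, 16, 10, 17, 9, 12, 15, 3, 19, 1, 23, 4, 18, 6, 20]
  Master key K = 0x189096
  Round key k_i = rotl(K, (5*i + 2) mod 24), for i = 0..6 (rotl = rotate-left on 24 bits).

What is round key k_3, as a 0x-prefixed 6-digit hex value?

K = 0x189096
k_0 = rotl(K, (5*0+2) mod 24) = rotl(K, 2) = 0x624258
k_1 = rotl(K, (5*1+2) mod 24) = rotl(K, 7) = 0x484B0C
k_2 = rotl(K, (5*2+2) mod 24) = rotl(K, 12) = 0x096189
k_3 = rotl(K, (5*3+2) mod 24) = rotl(K, 17) = 0x2C3121

0x2C3121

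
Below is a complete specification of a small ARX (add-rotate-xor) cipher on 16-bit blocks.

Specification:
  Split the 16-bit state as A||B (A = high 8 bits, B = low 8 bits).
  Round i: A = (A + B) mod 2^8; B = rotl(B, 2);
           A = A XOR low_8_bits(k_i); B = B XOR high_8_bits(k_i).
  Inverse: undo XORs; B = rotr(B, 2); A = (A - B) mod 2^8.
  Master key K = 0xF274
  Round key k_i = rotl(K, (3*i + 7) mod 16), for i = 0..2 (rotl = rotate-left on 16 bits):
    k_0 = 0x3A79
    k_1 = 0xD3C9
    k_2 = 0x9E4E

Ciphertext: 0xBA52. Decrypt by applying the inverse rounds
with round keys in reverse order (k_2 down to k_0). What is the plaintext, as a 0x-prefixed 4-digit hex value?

s_0 = ciphertext = 0xBA52
s_1 = InvRound(s_0, k_2) = 0xC133
s_2 = InvRound(s_1, k_1) = 0xD038
s_3 = InvRound(s_2, k_0) = 0x2980

0x2980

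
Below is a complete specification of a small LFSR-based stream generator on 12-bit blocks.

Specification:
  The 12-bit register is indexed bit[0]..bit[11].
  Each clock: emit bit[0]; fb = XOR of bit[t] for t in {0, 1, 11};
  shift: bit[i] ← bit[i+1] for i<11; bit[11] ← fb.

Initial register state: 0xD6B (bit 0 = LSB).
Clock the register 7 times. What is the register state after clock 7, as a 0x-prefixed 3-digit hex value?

0x6BA

reg_0 = 0xD6B
clock 1: out=1, reg = 0xEB5
clock 2: out=1, reg = 0x75A
clock 3: out=0, reg = 0xBAD
clock 4: out=1, reg = 0x5D6
clock 5: out=0, reg = 0xAEB
clock 6: out=1, reg = 0xD75
clock 7: out=1, reg = 0x6BA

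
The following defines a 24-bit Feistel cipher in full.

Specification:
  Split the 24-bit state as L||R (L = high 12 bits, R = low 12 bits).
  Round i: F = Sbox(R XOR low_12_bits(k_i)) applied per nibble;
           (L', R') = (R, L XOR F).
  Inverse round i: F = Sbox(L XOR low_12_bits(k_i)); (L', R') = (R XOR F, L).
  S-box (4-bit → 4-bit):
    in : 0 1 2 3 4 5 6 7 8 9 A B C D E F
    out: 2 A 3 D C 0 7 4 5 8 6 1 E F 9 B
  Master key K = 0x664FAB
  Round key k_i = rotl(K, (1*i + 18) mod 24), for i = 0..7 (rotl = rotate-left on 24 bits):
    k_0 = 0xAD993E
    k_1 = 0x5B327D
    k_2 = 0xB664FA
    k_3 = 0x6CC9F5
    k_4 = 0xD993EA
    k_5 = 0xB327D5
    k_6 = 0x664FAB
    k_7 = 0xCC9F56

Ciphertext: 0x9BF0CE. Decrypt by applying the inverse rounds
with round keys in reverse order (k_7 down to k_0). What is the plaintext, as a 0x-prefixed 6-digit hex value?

s_0 = ciphertext = 0x9BF0CE
s_1 = InvRound(s_0, k_7) = 0x7569BF
s_2 = InvRound(s_1, k_6) = 0xC00756
s_3 = InvRound(s_2, k_5) = 0x6A6C00
s_4 = InvRound(s_3, k_4) = 0xCCE6A6
s_5 = InvRound(s_4, k_3) = 0x677CCE
s_6 = InvRound(s_5, k_2) = 0xF91677
s_7 = InvRound(s_6, k_1) = 0x9E9F91
s_8 = InvRound(s_7, k_0) = 0xD659E9

0xD659E9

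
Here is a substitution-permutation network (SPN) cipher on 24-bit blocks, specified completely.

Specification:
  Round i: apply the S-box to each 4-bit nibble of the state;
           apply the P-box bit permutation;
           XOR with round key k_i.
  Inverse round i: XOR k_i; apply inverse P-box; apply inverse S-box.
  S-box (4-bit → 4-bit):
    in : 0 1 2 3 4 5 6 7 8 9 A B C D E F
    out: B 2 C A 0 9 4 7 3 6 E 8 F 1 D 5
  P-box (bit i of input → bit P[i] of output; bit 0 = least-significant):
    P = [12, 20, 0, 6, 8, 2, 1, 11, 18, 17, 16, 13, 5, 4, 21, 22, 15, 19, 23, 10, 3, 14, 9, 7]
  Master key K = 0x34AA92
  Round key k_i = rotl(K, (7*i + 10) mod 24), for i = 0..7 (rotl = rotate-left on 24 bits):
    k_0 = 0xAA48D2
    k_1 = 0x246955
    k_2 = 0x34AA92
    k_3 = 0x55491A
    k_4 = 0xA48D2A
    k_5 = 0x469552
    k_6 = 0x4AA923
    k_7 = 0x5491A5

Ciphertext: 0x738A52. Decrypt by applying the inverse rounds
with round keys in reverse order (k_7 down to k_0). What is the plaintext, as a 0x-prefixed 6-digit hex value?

0xA69964

s_0 = ciphertext = 0x738A52
s_1 = InvRound(s_0, k_7) = 0x2477CE
s_2 = InvRound(s_1, k_6) = 0xC0E83E
s_3 = InvRound(s_2, k_5) = 0x82D005
s_4 = InvRound(s_3, k_4) = 0x8BF8CF
s_5 = InvRound(s_4, k_3) = 0xB7308C
s_6 = InvRound(s_5, k_2) = 0xFF19AD
s_7 = InvRound(s_6, k_1) = 0x090A40
s_8 = InvRound(s_7, k_0) = 0xA69964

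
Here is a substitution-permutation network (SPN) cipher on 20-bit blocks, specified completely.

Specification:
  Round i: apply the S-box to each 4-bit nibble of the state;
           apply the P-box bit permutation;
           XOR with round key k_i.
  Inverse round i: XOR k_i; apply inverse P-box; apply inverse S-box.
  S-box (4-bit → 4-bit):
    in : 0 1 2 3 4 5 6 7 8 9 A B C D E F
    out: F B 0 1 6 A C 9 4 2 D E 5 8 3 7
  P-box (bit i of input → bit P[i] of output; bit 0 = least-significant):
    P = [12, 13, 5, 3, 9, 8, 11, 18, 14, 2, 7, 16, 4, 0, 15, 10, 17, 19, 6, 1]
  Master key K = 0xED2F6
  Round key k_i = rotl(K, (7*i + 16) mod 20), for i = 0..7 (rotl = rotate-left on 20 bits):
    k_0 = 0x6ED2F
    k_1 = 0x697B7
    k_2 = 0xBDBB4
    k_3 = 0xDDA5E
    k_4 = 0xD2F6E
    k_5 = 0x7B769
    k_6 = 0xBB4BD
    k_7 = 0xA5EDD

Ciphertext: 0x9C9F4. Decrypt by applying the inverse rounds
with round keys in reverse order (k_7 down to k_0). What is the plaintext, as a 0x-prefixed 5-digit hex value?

s_0 = ciphertext = 0x9C9F4
s_1 = InvRound(s_0, k_7) = 0x3BDEA
s_2 = InvRound(s_1, k_6) = 0xBE942
s_3 = InvRound(s_2, k_5) = 0x553AA
s_4 = InvRound(s_3, k_4) = 0x4DF8E
s_5 = InvRound(s_4, k_3) = 0x47692
s_6 = InvRound(s_5, k_2) = 0x165B4
s_7 = InvRound(s_6, k_1) = 0x7477E
s_8 = InvRound(s_7, k_0) = 0x8FDC9

0x8FDC9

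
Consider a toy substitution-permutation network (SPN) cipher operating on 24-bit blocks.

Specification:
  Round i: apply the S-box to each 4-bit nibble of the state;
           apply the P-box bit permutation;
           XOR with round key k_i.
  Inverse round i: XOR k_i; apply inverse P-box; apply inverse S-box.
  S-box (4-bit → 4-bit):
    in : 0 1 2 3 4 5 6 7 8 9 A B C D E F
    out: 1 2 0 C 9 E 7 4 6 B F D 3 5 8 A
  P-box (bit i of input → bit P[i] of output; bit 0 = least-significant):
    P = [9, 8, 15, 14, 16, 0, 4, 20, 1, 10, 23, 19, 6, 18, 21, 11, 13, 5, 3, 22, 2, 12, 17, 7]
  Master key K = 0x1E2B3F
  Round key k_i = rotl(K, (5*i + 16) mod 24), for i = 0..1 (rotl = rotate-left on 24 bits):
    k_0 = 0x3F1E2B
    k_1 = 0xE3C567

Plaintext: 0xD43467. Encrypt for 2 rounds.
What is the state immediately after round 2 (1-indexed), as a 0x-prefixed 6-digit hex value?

0x11FAB5

s_0 = plaintext = 0xD43467
s_1 = Round(s_0, k_0) = 0x54B63C
s_2 = Round(s_1, k_1) = 0x11FAB5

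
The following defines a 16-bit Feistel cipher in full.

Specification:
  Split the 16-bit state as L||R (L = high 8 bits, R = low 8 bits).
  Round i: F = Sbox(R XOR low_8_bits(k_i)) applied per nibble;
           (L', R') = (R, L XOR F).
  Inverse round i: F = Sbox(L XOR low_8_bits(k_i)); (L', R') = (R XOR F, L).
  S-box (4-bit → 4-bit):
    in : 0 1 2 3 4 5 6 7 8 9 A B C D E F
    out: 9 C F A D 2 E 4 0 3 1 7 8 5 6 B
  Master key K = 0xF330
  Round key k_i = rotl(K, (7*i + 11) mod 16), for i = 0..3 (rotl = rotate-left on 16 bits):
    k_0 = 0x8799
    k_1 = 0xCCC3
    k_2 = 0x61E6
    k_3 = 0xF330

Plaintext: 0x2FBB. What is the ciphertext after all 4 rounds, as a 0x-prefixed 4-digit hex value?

s_0 = plaintext = 0x2FBB
s_1 = Round(s_0, k_0) = 0xBBD0
s_2 = Round(s_1, k_1) = 0xD071
s_3 = Round(s_2, k_2) = 0x71E4
s_4 = Round(s_3, k_3) = 0xE42C

0xE42C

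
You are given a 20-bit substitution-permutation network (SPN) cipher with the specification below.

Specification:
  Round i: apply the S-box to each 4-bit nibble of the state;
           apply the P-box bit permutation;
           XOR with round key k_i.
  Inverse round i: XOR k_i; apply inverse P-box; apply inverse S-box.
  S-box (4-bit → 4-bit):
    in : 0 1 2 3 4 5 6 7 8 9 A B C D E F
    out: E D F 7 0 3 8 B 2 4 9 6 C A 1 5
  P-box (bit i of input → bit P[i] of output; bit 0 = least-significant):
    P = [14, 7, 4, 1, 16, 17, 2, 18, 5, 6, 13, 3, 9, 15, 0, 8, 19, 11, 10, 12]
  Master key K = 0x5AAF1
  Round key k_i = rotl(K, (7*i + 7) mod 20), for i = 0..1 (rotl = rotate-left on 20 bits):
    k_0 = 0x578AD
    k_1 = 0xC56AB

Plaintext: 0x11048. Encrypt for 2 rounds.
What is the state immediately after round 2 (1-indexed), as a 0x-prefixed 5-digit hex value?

0x86E8B

s_0 = plaintext = 0x11048
s_1 = Round(s_0, k_0) = 0xD4F64
s_2 = Round(s_1, k_1) = 0x86E8B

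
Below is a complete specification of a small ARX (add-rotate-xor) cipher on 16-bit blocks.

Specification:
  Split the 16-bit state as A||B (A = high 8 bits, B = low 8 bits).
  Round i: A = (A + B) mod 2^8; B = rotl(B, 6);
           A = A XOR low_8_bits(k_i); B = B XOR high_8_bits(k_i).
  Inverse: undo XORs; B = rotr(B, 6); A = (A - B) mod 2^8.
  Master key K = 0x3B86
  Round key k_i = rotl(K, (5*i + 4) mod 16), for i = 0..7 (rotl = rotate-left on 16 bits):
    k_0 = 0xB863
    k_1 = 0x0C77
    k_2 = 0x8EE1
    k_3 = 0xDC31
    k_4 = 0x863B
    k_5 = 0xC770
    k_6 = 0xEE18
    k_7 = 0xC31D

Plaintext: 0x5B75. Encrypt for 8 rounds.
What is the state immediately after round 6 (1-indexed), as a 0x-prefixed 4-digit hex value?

0x46E4

s_0 = plaintext = 0x5B75
s_1 = Round(s_0, k_0) = 0xB3E5
s_2 = Round(s_1, k_1) = 0xEF75
s_3 = Round(s_2, k_2) = 0x85D3
s_4 = Round(s_3, k_3) = 0x6928
s_5 = Round(s_4, k_4) = 0xAA8C
s_6 = Round(s_5, k_5) = 0x46E4
s_7 = Round(s_6, k_6) = 0x32D7
s_8 = Round(s_7, k_7) = 0x1436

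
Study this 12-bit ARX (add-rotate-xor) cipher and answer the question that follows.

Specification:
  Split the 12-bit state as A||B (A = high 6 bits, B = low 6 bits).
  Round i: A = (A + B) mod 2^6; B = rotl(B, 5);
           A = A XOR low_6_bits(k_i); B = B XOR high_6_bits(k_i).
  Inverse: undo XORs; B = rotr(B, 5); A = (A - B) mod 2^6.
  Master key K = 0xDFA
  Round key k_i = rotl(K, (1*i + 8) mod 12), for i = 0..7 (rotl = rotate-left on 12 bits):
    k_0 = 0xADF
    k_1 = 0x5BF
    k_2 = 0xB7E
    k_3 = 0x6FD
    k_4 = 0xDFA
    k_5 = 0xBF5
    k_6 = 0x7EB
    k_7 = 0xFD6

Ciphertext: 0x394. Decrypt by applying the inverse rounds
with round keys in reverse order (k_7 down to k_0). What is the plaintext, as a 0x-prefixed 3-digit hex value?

s_0 = ciphertext = 0x394
s_1 = InvRound(s_0, k_7) = 0x057
s_2 = InvRound(s_1, k_6) = 0x690
s_3 = InvRound(s_2, k_5) = 0xC3F
s_4 = InvRound(s_3, k_4) = 0xE90
s_5 = InvRound(s_4, k_3) = 0xC56
s_6 = InvRound(s_5, k_2) = 0x637
s_7 = InvRound(s_6, k_1) = 0x903
s_8 = InvRound(s_7, k_0) = 0xA91

0xA91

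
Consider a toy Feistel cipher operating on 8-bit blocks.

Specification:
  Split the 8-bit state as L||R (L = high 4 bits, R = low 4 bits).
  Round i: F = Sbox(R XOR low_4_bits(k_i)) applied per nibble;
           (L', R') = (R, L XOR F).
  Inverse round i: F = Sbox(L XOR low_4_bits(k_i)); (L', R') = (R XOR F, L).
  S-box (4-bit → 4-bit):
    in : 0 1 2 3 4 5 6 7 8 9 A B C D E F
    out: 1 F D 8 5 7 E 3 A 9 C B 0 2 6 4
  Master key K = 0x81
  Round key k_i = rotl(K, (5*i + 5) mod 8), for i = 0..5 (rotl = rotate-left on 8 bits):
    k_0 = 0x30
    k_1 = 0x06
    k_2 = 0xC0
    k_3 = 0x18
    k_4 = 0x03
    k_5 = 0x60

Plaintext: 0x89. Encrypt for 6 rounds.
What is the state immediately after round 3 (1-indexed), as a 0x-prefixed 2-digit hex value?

0xAD

s_0 = plaintext = 0x89
s_1 = Round(s_0, k_0) = 0x91
s_2 = Round(s_1, k_1) = 0x1A
s_3 = Round(s_2, k_2) = 0xAD
s_4 = Round(s_3, k_3) = 0xDD
s_5 = Round(s_4, k_4) = 0xDB
s_6 = Round(s_5, k_5) = 0xB6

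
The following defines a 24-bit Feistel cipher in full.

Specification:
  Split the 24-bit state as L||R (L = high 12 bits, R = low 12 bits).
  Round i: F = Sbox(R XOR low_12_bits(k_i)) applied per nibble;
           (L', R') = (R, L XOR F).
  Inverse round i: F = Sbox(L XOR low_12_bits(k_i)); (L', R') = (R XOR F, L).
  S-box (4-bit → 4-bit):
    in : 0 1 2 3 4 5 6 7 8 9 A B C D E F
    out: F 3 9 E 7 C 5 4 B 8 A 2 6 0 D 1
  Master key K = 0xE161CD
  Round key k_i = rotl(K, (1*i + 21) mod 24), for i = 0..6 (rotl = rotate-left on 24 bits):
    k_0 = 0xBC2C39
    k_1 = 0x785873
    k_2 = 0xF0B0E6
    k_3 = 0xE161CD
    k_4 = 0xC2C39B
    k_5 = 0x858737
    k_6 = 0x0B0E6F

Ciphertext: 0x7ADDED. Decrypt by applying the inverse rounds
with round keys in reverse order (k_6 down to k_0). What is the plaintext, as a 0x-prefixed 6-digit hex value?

s_0 = ciphertext = 0x7ADDED
s_1 = InvRound(s_0, k_6) = 0x5847AD
s_2 = InvRound(s_1, k_5) = 0xE83584
s_3 = InvRound(s_2, k_4) = 0x5BFE83
s_4 = InvRound(s_3, k_3) = 0x9CA5BF
s_5 = InvRound(s_4, k_2) = 0xD299CA
s_6 = InvRound(s_5, k_1) = 0x500D29
s_7 = InvRound(s_6, k_0) = 0x5C1500

0x5C1500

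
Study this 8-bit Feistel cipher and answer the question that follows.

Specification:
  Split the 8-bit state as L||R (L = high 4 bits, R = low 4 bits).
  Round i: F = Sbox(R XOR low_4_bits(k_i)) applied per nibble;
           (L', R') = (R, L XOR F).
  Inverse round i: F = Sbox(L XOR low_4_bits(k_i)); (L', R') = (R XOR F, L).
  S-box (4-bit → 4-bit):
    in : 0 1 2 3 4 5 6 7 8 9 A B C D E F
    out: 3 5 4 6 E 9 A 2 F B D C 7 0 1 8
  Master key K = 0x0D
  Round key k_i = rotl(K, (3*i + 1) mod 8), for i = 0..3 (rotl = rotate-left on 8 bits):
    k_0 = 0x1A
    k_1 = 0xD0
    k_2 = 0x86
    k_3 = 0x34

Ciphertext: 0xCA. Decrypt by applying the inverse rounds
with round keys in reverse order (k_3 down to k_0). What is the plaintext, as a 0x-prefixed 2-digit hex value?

0xE8

s_0 = ciphertext = 0xCA
s_1 = InvRound(s_0, k_3) = 0x5C
s_2 = InvRound(s_1, k_2) = 0xA5
s_3 = InvRound(s_2, k_1) = 0x8A
s_4 = InvRound(s_3, k_0) = 0xE8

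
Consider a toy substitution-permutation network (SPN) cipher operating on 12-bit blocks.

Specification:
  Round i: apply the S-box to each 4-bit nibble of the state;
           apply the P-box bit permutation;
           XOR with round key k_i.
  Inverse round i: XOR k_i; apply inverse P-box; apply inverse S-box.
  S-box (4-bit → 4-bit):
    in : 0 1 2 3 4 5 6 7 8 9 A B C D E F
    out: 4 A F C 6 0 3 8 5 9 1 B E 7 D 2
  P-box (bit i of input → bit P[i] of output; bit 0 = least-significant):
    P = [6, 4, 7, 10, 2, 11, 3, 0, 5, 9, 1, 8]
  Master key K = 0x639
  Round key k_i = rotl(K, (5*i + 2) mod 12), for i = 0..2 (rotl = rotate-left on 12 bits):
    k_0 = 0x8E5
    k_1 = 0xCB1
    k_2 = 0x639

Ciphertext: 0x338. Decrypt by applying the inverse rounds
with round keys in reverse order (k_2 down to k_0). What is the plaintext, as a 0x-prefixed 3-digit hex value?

0x5E3

s_0 = ciphertext = 0x338
s_1 = InvRound(s_0, k_2) = 0x777
s_2 = InvRound(s_1, k_1) = 0xC68
s_3 = InvRound(s_2, k_0) = 0x5E3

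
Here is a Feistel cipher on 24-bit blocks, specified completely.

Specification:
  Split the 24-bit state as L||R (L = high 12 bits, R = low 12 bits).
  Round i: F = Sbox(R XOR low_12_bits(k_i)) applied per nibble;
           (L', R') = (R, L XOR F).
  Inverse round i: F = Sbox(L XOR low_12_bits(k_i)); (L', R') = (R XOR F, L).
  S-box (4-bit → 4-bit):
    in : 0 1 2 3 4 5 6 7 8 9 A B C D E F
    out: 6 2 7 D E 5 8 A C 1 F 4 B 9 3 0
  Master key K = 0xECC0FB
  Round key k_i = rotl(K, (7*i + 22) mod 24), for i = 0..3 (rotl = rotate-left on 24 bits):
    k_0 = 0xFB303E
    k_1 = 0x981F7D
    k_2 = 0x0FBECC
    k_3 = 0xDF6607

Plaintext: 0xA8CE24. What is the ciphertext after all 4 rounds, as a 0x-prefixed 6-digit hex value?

0x507BD1

s_0 = plaintext = 0xA8CE24
s_1 = Round(s_0, k_0) = 0xE249A3
s_2 = Round(s_1, k_1) = 0x9A36B7
s_3 = Round(s_2, k_2) = 0x6B7507
s_4 = Round(s_3, k_3) = 0x507BD1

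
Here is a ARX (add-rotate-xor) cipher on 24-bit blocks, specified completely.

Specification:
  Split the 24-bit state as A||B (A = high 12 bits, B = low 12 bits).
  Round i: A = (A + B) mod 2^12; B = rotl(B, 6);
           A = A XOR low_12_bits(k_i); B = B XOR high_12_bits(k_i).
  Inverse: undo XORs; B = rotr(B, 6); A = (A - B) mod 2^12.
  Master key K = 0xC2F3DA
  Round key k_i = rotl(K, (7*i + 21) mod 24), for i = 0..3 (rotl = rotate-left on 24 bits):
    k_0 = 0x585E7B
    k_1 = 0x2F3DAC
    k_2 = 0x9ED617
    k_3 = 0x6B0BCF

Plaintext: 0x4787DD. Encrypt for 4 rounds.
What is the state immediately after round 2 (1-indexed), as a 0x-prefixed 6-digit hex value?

0x8A4478

s_0 = plaintext = 0x4787DD
s_1 = Round(s_0, k_0) = 0x22E2DA
s_2 = Round(s_1, k_1) = 0x8A4478
s_3 = Round(s_2, k_2) = 0xB0B7FC
s_4 = Round(s_3, k_3) = 0x8C89AF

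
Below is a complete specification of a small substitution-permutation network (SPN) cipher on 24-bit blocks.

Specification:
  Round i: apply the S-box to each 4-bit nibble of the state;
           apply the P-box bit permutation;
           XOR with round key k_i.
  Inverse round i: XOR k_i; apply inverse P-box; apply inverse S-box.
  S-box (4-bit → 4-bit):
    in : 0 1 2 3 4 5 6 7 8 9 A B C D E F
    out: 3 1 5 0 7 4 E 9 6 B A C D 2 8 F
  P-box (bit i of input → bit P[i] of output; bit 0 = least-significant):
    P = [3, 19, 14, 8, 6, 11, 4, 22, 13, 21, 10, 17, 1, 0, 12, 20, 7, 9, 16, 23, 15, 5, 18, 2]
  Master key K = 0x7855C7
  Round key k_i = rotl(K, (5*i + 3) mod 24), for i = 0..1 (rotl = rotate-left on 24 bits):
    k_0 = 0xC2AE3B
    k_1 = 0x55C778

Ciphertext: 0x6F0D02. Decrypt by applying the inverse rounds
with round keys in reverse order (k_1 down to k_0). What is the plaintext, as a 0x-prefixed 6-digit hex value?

0xFB4BC4

s_0 = ciphertext = 0x6F0D02
s_1 = InvRound(s_0, k_1) = 0x0D7A44
s_2 = InvRound(s_1, k_0) = 0xFB4BC4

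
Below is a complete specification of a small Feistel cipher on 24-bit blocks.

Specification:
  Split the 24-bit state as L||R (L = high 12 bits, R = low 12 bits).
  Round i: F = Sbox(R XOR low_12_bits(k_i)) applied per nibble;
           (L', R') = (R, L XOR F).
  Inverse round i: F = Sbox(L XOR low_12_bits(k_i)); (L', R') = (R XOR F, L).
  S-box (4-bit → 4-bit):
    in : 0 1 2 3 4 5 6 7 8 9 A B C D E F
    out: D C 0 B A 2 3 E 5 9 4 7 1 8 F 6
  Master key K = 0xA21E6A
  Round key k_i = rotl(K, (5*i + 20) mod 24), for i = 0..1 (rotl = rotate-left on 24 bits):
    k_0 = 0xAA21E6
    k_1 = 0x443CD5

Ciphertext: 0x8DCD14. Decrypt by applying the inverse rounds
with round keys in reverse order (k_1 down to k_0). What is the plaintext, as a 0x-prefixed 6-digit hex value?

s_0 = ciphertext = 0x8DCD14
s_1 = InvRound(s_0, k_1) = 0x7CD8DC
s_2 = InvRound(s_1, k_0) = 0xBDB7CD

0xBDB7CD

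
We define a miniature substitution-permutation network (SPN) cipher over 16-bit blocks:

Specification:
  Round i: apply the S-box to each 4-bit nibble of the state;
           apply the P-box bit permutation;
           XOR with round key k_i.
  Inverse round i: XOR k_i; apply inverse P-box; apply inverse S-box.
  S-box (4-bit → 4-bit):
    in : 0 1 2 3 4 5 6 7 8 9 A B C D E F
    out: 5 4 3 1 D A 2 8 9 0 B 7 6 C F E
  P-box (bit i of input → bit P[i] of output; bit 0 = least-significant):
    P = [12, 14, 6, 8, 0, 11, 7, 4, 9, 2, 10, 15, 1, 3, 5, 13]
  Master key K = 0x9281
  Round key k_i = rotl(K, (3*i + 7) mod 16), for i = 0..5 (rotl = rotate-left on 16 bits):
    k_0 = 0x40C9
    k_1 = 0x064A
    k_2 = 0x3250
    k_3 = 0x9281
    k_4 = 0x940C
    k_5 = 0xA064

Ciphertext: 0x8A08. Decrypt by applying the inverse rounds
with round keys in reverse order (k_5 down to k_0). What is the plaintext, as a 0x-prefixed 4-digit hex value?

s_0 = ciphertext = 0x8A08
s_1 = InvRound(s_0, k_5) = 0xF261
s_2 = InvRound(s_1, k_4) = 0xFB3C
s_3 = InvRound(s_2, k_3) = 0xF6E5
s_4 = InvRound(s_3, k_2) = 0x1F46
s_5 = InvRound(s_4, k_1) = 0x6668
s_6 = InvRound(s_5, k_0) = 0xD009

0xD009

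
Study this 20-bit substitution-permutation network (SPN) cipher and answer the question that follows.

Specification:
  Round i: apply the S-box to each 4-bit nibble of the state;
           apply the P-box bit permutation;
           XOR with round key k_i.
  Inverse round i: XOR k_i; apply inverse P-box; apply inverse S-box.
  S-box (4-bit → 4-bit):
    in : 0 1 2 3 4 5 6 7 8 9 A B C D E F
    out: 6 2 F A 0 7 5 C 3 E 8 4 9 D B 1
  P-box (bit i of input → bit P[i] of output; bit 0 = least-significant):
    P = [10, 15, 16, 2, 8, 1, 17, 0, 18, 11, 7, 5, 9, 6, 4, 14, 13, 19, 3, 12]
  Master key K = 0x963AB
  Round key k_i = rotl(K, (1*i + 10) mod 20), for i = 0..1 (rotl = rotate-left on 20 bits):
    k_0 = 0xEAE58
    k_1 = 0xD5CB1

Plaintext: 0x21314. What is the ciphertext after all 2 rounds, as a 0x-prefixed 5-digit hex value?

0x8B86E

s_0 = plaintext = 0x21314
s_1 = Round(s_0, k_0) = 0x69632
s_2 = Round(s_1, k_1) = 0x8B86E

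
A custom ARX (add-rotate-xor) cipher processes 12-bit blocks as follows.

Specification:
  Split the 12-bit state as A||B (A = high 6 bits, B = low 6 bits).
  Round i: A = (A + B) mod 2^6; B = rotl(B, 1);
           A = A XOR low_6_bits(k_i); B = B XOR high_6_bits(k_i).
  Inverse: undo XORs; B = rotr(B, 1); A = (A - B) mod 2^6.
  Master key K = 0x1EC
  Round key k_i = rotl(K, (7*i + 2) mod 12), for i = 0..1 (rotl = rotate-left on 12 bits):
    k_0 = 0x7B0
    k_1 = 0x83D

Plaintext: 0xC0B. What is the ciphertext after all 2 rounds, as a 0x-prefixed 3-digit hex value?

0xBB0

s_0 = plaintext = 0xC0B
s_1 = Round(s_0, k_0) = 0x2C8
s_2 = Round(s_1, k_1) = 0xBB0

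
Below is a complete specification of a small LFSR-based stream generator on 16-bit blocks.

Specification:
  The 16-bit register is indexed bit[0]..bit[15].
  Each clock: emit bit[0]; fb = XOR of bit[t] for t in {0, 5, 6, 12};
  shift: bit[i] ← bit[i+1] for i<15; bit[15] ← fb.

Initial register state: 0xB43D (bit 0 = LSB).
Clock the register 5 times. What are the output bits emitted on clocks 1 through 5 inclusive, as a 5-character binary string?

reg_0 = 0xB43D
clock 1: out=1, reg = 0xDA1E
clock 2: out=0, reg = 0xED0F
clock 3: out=1, reg = 0xF687
clock 4: out=1, reg = 0x7B43
clock 5: out=1, reg = 0xBDA1

10111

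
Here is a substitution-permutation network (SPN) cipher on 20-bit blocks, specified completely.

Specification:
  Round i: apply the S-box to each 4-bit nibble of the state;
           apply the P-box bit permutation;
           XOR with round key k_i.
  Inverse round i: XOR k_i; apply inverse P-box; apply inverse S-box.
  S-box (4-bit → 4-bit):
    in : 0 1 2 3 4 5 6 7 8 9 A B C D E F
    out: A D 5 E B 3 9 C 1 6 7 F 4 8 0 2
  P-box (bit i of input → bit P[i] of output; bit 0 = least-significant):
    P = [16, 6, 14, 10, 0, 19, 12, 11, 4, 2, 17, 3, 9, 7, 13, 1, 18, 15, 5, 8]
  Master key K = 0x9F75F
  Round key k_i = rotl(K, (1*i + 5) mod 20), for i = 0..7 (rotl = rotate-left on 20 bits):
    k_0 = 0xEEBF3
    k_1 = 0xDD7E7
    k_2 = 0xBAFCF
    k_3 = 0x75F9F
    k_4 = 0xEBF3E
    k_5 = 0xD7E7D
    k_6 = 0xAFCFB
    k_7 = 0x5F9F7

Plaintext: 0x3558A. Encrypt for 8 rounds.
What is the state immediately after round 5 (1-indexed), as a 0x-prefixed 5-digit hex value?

0x2F457

s_0 = plaintext = 0x3558A
s_1 = Round(s_0, k_0) = 0xF2806
s_2 = Round(s_1, k_1) = 0x479F7
s_3 = Round(s_2, k_2) = 0x54AC9
s_4 = Round(s_3, k_3) = 0x18D49
s_5 = Round(s_4, k_4) = 0x2F457
s_6 = Round(s_5, k_5) = 0x13AC0
s_7 = Round(s_6, k_6) = 0xCC90D
s_8 = Round(s_7, k_7) = 0xFD5D3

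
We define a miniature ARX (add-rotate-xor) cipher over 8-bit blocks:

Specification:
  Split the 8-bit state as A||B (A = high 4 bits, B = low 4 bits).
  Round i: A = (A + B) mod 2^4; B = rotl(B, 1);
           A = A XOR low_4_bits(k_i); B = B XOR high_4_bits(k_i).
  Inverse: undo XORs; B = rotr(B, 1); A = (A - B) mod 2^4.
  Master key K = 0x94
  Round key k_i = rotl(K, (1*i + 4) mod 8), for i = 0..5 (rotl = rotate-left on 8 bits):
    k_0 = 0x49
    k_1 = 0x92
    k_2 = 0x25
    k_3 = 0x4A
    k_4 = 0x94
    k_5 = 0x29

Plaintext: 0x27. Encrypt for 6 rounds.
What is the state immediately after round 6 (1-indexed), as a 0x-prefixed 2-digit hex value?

0x5D

s_0 = plaintext = 0x27
s_1 = Round(s_0, k_0) = 0x0A
s_2 = Round(s_1, k_1) = 0x8C
s_3 = Round(s_2, k_2) = 0x1B
s_4 = Round(s_3, k_3) = 0x63
s_5 = Round(s_4, k_4) = 0xDF
s_6 = Round(s_5, k_5) = 0x5D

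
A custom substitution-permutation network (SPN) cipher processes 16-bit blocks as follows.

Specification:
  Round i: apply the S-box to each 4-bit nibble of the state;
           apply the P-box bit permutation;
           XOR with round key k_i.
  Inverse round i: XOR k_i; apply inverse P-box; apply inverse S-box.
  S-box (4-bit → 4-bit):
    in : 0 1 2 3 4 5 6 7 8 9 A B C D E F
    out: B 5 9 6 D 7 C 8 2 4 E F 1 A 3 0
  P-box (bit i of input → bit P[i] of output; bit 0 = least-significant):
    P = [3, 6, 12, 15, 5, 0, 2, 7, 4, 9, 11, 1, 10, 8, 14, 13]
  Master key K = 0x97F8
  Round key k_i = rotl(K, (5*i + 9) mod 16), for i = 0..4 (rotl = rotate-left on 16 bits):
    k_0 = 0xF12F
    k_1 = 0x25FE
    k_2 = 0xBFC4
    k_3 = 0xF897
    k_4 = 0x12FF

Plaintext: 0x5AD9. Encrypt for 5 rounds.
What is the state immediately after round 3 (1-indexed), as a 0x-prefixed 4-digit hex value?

0xC302

s_0 = plaintext = 0x5AD9
s_1 = Round(s_0, k_0) = 0xAEAC
s_2 = Round(s_1, k_1) = 0x4663
s_3 = Round(s_2, k_2) = 0xC302
s_4 = Round(s_3, k_3) = 0x763E
s_5 = Round(s_4, k_4) = 0x3AB0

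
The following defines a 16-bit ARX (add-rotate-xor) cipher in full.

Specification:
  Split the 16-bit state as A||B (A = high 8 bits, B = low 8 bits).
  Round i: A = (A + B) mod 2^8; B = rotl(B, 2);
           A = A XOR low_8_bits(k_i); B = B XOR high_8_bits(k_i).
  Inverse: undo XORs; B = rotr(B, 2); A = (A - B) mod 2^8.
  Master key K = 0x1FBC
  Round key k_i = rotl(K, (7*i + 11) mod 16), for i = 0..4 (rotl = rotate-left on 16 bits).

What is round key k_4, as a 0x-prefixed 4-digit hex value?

K = 0x1FBC
k_0 = rotl(K, (7*0+11) mod 16) = rotl(K, 11) = 0xE0FD
k_1 = rotl(K, (7*1+11) mod 16) = rotl(K, 2) = 0x7EF0
k_2 = rotl(K, (7*2+11) mod 16) = rotl(K, 9) = 0x783F
k_3 = rotl(K, (7*3+11) mod 16) = rotl(K, 0) = 0x1FBC
k_4 = rotl(K, (7*4+11) mod 16) = rotl(K, 7) = 0xDE0F

0xDE0F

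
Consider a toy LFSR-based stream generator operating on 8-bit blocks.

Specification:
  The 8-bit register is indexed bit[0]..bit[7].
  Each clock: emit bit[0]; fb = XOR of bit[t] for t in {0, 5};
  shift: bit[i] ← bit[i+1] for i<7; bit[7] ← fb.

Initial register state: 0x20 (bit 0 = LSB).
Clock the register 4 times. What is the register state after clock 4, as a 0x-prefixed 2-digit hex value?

reg_0 = 0x20
clock 1: out=0, reg = 0x90
clock 2: out=0, reg = 0x48
clock 3: out=0, reg = 0x24
clock 4: out=0, reg = 0x92

0x92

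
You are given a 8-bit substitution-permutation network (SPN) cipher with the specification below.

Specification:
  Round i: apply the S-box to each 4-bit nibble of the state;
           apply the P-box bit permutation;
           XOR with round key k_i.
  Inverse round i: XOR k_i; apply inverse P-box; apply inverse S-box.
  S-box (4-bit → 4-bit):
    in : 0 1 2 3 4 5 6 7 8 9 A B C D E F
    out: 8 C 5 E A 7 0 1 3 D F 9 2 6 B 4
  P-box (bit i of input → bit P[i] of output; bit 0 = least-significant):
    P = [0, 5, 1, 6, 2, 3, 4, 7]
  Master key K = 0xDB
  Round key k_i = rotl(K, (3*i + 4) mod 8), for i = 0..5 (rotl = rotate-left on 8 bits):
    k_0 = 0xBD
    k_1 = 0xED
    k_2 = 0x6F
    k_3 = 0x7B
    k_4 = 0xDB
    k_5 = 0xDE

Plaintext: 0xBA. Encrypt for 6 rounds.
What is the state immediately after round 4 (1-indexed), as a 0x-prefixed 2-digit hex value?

s_0 = plaintext = 0xBA
s_1 = Round(s_0, k_0) = 0x5A
s_2 = Round(s_1, k_1) = 0x92
s_3 = Round(s_2, k_2) = 0xF8
s_4 = Round(s_3, k_3) = 0x4A
s_5 = Round(s_4, k_4) = 0x30
s_6 = Round(s_5, k_5) = 0x06

0x4A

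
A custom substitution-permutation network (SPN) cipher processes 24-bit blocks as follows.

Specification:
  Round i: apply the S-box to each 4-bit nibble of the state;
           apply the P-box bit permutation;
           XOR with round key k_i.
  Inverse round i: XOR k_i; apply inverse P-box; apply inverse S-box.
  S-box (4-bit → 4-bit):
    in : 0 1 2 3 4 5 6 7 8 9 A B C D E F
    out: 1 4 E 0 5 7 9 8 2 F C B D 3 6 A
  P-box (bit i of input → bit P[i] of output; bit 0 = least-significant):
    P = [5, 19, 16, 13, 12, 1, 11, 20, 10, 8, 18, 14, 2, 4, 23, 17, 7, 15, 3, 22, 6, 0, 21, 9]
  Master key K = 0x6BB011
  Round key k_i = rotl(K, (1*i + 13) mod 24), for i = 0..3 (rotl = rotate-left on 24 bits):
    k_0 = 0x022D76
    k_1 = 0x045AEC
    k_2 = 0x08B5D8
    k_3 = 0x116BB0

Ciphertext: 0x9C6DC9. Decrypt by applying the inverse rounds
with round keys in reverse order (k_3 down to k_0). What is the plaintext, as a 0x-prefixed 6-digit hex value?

s_0 = ciphertext = 0x9C6DC9
s_1 = InvRound(s_0, k_3) = 0xB1E435
s_2 = InvRound(s_1, k_2) = 0x544F65
s_3 = InvRound(s_2, k_1) = 0x8C3D63
s_4 = InvRound(s_3, k_0) = 0x839108

0x839108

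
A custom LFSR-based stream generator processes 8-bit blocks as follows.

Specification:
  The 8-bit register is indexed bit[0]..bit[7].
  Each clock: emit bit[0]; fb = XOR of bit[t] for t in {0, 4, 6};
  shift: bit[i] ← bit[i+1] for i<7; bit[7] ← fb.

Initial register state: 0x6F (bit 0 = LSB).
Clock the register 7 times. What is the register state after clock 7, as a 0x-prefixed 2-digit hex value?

reg_0 = 0x6F
clock 1: out=1, reg = 0x37
clock 2: out=1, reg = 0x1B
clock 3: out=1, reg = 0x0D
clock 4: out=1, reg = 0x86
clock 5: out=0, reg = 0x43
clock 6: out=1, reg = 0x21
clock 7: out=1, reg = 0x90

0x90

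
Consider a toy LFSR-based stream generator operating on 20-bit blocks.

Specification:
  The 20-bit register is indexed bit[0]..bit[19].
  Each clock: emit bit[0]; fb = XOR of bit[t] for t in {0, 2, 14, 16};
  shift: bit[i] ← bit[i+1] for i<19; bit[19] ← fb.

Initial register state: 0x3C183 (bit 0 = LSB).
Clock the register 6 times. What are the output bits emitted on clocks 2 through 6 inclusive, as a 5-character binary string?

10000

reg_0 = 0x3C183
clock 1: out=1, reg = 0x9E0C1
clock 2: out=1, reg = 0xCF060
clock 3: out=0, reg = 0xE7830
clock 4: out=0, reg = 0xF3C18
clock 5: out=0, reg = 0xF9E0C
clock 6: out=0, reg = 0x7CF06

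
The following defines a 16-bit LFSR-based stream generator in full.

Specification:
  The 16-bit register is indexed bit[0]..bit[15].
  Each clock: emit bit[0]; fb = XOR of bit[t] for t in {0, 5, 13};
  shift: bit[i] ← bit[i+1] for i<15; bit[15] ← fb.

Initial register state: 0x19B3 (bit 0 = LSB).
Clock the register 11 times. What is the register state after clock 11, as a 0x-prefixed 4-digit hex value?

reg_0 = 0x19B3
clock 1: out=1, reg = 0x0CD9
clock 2: out=1, reg = 0x866C
clock 3: out=0, reg = 0xC336
clock 4: out=0, reg = 0xE19B
clock 5: out=1, reg = 0x70CD
clock 6: out=1, reg = 0x3866
clock 7: out=0, reg = 0x1C33
clock 8: out=1, reg = 0x0E19
clock 9: out=1, reg = 0x870C
clock 10: out=0, reg = 0x4386
clock 11: out=0, reg = 0x21C3

0x21C3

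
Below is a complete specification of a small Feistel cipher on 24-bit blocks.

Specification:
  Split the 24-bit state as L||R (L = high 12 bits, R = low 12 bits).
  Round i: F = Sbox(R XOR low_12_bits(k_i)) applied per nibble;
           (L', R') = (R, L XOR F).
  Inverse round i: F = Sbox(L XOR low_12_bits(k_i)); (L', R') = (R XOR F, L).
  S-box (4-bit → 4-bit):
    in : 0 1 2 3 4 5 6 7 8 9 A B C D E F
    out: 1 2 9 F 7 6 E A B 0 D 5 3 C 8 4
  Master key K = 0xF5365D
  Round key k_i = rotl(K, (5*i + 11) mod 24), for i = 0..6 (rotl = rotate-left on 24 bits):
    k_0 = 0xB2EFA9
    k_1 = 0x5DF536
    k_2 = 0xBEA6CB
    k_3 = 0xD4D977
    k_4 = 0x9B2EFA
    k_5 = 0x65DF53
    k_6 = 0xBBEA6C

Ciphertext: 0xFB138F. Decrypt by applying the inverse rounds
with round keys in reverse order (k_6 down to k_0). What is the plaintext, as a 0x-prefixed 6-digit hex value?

0x6EDF5C

s_0 = ciphertext = 0xFB138F
s_1 = InvRound(s_0, k_6) = 0x543FB1
s_2 = InvRound(s_1, k_5) = 0x290543
s_3 = InvRound(s_2, k_4) = 0x6AE290
s_4 = InvRound(s_3, k_3) = 0x6506AE
s_5 = InvRound(s_4, k_2) = 0x7AB650
s_6 = InvRound(s_5, k_1) = 0xF5C7AB
s_7 = InvRound(s_6, k_0) = 0x6EDF5C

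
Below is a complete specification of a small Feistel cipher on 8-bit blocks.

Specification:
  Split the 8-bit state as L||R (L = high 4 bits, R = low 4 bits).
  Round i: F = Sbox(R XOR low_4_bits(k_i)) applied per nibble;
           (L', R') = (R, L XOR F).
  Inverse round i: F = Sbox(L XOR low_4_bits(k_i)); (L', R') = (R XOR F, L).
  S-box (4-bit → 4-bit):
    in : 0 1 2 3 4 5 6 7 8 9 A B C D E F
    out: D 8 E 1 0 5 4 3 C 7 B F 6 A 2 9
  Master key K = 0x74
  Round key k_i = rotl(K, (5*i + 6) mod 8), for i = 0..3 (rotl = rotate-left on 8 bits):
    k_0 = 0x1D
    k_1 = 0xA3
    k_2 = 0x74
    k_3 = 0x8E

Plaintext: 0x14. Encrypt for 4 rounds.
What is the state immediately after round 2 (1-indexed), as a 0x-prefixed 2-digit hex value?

0x61

s_0 = plaintext = 0x14
s_1 = Round(s_0, k_0) = 0x46
s_2 = Round(s_1, k_1) = 0x61
s_3 = Round(s_2, k_2) = 0x13
s_4 = Round(s_3, k_3) = 0x3B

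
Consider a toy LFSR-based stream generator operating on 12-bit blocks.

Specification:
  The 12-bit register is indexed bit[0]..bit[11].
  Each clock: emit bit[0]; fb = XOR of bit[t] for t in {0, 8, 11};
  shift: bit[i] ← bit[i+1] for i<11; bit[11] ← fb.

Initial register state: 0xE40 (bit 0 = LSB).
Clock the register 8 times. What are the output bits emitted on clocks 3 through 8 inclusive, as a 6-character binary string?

reg_0 = 0xE40
clock 1: out=0, reg = 0xF20
clock 2: out=0, reg = 0x790
clock 3: out=0, reg = 0xBC8
clock 4: out=0, reg = 0x5E4
clock 5: out=0, reg = 0xAF2
clock 6: out=0, reg = 0xD79
clock 7: out=1, reg = 0xEBC
clock 8: out=0, reg = 0xF5E

000010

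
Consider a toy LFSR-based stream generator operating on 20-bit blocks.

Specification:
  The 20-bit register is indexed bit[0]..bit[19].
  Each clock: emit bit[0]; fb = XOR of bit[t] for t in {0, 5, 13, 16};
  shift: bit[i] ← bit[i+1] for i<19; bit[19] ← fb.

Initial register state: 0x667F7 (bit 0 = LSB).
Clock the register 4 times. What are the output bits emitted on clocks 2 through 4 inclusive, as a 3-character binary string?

110

reg_0 = 0x667F7
clock 1: out=1, reg = 0xB33FB
clock 2: out=1, reg = 0x599FD
clock 3: out=1, reg = 0xACCFE
clock 4: out=0, reg = 0xD667F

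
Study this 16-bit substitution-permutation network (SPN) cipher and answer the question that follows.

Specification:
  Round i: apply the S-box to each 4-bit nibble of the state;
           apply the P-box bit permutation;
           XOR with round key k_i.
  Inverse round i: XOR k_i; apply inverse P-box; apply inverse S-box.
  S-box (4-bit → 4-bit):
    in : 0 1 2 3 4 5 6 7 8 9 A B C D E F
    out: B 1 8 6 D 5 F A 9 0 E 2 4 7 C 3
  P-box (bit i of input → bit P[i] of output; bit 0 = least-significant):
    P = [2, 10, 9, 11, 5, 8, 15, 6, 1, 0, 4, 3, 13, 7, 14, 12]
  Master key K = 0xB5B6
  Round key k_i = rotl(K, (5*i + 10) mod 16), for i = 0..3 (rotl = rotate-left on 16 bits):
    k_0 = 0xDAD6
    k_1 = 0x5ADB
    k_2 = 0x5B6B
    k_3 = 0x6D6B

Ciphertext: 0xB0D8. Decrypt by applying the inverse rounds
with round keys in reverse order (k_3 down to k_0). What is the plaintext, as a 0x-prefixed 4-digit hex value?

0xE7AE

s_0 = ciphertext = 0xB0D8
s_1 = InvRound(s_0, k_3) = 0xADD7
s_2 = InvRound(s_1, k_2) = 0x6E5D
s_3 = InvRound(s_2, k_1) = 0x019F
s_4 = InvRound(s_3, k_0) = 0xE7AE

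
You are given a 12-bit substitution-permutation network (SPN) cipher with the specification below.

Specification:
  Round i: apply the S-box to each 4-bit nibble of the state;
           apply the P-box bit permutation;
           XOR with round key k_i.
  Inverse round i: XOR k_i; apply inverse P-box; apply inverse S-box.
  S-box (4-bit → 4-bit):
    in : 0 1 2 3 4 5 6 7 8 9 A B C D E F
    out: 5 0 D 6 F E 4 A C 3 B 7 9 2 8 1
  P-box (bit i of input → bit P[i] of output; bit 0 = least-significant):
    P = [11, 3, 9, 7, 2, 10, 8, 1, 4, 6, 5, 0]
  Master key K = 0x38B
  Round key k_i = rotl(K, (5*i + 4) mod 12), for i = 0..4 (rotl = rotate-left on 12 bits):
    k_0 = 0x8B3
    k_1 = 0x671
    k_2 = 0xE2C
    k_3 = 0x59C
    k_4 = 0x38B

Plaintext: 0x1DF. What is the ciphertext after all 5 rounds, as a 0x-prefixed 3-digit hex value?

s_0 = plaintext = 0x1DF
s_1 = Round(s_0, k_0) = 0x4B3
s_2 = Round(s_1, k_1) = 0x10C
s_3 = Round(s_2, k_2) = 0x7A8
s_4 = Round(s_3, k_3) = 0x35B
s_5 = Round(s_4, k_4) = 0xCE1

0xCE1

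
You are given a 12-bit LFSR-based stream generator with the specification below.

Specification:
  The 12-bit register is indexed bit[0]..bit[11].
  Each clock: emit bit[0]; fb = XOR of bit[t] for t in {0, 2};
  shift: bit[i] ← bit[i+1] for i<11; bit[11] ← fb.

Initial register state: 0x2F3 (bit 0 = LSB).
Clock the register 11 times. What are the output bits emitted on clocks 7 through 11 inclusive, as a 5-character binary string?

reg_0 = 0x2F3
clock 1: out=1, reg = 0x979
clock 2: out=1, reg = 0xCBC
clock 3: out=0, reg = 0xE5E
clock 4: out=0, reg = 0xF2F
clock 5: out=1, reg = 0x797
clock 6: out=1, reg = 0x3CB
clock 7: out=1, reg = 0x9E5
clock 8: out=1, reg = 0x4F2
clock 9: out=0, reg = 0x279
clock 10: out=1, reg = 0x93C
clock 11: out=0, reg = 0xC9E

11010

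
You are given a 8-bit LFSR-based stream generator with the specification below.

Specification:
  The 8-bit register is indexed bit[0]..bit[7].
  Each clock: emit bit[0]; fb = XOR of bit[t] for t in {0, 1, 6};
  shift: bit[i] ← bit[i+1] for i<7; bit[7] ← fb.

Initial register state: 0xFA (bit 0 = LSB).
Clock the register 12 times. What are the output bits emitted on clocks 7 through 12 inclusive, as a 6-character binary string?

reg_0 = 0xFA
clock 1: out=0, reg = 0x7D
clock 2: out=1, reg = 0x3E
clock 3: out=0, reg = 0x9F
clock 4: out=1, reg = 0x4F
clock 5: out=1, reg = 0xA7
clock 6: out=1, reg = 0x53
clock 7: out=1, reg = 0xA9
clock 8: out=1, reg = 0xD4
clock 9: out=0, reg = 0xEA
clock 10: out=0, reg = 0x75
clock 11: out=1, reg = 0x3A
clock 12: out=0, reg = 0x9D

110010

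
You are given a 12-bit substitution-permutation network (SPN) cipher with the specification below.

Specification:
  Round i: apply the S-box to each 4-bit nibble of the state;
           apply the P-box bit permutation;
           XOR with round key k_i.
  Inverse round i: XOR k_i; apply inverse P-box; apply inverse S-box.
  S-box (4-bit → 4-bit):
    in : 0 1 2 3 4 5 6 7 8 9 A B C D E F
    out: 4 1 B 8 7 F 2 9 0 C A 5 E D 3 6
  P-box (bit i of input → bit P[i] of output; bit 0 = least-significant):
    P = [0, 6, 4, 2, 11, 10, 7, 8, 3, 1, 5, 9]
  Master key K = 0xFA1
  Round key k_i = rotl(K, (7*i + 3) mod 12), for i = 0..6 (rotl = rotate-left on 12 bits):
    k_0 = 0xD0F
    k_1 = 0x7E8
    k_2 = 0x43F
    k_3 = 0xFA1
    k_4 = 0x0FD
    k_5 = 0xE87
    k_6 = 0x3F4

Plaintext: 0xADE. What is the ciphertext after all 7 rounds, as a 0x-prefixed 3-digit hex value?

0xCF4

s_0 = plaintext = 0xADE
s_1 = Round(s_0, k_0) = 0x6CC
s_2 = Round(s_1, k_1) = 0x23E
s_3 = Round(s_2, k_2) = 0x774
s_4 = Round(s_3, k_3) = 0x4F8
s_5 = Round(s_4, k_4) = 0x457
s_6 = Round(s_5, k_5) = 0x328
s_7 = Round(s_6, k_6) = 0xCF4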